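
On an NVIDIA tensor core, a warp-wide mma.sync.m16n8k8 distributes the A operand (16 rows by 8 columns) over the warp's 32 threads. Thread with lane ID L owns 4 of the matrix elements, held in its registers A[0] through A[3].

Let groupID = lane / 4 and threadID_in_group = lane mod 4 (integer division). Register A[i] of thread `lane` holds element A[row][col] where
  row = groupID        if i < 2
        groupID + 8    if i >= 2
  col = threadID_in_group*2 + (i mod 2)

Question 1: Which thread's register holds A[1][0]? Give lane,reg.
4,0

r=1→G=1,rhi=0  c=0→T=0,p=0
L=1*4+0=4  i=0*2+0=0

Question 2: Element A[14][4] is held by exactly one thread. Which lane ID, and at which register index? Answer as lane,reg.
26,2

r=14→G=6,rhi=1  c=4→T=2,p=0
L=6*4+2=26  i=1*2+0=2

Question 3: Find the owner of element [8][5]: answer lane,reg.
2,3

r:8=>grp=0,rB=1  c:5=>tig=2,lo=1
L=0*4+2=2  i=1*2+1=3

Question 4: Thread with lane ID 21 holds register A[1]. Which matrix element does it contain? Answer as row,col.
5,3

lane 21: gid=5 (21/4), tid=1 (21%4)
i=1: r=5+0=5, c=1*2+1=3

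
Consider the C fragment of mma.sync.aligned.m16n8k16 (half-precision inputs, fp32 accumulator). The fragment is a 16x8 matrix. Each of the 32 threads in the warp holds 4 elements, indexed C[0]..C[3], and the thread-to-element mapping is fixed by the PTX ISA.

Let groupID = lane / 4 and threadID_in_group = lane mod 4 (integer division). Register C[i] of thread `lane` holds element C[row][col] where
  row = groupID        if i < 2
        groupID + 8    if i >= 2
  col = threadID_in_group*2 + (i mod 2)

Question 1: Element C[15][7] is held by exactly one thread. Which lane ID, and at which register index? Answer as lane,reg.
31,3

r=15⇒gr=7,Rb=1  c=7⇒th=3,odd=1
L=7*4+3=31  i=1*2+1=3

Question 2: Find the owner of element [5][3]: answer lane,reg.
21,1

r=5->g=5,rb=0  c=3->t=1,b0=1
L=5*4+1=21  i=0*2+1=1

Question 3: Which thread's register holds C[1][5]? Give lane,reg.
6,1

r=1⇒gr=1,Rb=0  c=5⇒th=2,odd=1
L=1*4+2=6  i=0*2+1=1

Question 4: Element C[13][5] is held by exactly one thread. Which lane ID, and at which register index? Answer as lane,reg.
22,3

r=13→G=5,rhi=1  c=5→T=2,p=1
L=5*4+2=22  i=1*2+1=3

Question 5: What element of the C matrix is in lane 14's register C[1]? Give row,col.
lane 14: gid=3 (14/4), tid=2 (14%4)
i=1: r=3+0=3, c=2*2+1=5

3,5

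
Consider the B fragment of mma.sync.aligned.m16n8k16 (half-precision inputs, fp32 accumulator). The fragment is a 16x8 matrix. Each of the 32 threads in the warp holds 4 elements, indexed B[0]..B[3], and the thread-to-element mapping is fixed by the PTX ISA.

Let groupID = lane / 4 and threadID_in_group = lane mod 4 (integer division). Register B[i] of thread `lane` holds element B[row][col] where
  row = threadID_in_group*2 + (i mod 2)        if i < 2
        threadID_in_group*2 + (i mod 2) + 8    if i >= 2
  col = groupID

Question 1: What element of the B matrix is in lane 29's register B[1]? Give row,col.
3,7

L=29→G=29>>2=7, T=29&3=1
[1]→row 1·2+1+0=3  col G=7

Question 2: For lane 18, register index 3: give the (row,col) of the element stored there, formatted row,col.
13,4

lane 18⇒18/4=4, 18 mod 4=2
i=3  r:2·2+1+8⇒13  c:4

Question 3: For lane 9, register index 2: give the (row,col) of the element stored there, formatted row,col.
10,2

lane 9: gid=2 (9/4), tid=1 (9%4)
i=2: r=1*2+0+8=10, c=gid=2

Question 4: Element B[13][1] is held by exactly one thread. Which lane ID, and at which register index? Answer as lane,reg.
c:1=>grp=1  r:13=>rB=1,tig=2,lo=1
L=1*4+2=6  i=1*2+1=3

6,3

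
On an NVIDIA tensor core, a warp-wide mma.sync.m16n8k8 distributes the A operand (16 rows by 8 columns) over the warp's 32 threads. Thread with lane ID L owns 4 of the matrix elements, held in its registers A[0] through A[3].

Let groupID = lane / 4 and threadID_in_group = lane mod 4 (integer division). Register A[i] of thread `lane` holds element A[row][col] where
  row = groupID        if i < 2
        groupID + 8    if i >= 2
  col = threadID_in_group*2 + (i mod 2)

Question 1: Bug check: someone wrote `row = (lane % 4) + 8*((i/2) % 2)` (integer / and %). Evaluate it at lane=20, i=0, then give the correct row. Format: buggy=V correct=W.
buggy=0 correct=5

`(lane % 4) + 8*((i/2) % 2)`[20,0]=>0
L=20=>grp=20>>2=5, tig=20&3=0
[0]=>row 5+0=5  col 0·2+0=0
row: 0 vs 5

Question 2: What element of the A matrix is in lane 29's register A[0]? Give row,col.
7,2

lane 29=>29/4=7, 29 mod 4=1
i=0  r:7+0=>7  c:2·1+0=>2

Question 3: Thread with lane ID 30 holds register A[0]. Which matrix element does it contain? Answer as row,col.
lane 30: gr=7 (30/4), th=2 (30%4)
i=0: r=7+0=7, c=2*2+0=4

7,4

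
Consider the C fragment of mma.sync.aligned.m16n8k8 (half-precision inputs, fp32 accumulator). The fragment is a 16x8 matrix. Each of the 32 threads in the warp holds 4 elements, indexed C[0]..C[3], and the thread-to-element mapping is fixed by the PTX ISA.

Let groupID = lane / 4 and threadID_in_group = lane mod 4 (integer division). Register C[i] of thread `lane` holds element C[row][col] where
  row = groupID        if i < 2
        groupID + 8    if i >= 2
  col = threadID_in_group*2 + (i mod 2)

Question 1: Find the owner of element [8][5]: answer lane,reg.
2,3

r:8=>grp=0,rB=1  c:5=>tig=2,lo=1
L=0*4+2=2  i=1*2+1=3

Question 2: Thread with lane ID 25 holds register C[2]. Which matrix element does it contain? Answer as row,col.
25: gr=6,th=1
[2] (6+8,1*2+0) = (14,2)

14,2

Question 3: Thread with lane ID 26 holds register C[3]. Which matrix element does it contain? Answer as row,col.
lane 26→26/4=6, 26 mod 4=2
i=3  r:6+8→14  c:2·2+1→5

14,5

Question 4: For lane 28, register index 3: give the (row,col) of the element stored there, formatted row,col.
15,1

lane 28→28/4=7, 28 mod 4=0
i=3  r:7+8→15  c:2·0+1→1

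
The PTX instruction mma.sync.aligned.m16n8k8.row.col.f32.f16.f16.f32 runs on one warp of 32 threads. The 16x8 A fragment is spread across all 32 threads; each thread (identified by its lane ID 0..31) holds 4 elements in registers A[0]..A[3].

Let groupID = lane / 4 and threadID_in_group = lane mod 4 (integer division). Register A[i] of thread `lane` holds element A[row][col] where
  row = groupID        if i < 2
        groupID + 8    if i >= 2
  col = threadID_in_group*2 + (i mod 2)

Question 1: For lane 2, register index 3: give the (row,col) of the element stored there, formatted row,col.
lane 2: gid=0 (2/4), tid=2 (2%4)
i=3: r=0+8=8, c=2*2+1=5

8,5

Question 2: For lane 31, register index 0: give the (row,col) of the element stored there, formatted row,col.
lane 31⇒31/4=7, 31 mod 4=3
i=0  r:7+0⇒7  c:2·3+0⇒6

7,6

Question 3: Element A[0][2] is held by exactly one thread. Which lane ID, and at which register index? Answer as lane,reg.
1,0

r=0⇒gr=0,Rb=0  c=2⇒th=1,odd=0
L=0*4+1=1  i=0*2+0=0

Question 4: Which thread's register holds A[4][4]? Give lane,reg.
r: 4->gid=4,r8=0  c: 4->tid=2,i&1=0
L=4*4+2=18  i=0*2+0=0

18,0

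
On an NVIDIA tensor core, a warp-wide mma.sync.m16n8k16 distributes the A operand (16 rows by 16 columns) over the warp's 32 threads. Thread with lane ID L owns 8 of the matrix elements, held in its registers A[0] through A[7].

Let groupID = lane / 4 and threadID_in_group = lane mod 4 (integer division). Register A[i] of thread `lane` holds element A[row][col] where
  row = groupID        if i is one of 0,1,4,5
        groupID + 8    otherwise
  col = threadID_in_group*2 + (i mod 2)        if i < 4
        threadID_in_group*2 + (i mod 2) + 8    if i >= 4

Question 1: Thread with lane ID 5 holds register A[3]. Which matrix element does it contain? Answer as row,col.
9,3

lane 5→5/4=1, 5 mod 4=1
i=3  r:1+8→9  c:2·1+1+0→3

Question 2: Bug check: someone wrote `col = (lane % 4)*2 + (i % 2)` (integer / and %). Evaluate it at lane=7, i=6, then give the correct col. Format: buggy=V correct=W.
`(lane % 4)*2 + (i % 2)`[7,6]⇒6
lane 7: gr=1 (7/4), th=3 (7%4)
i=6: r=1+8=9, c=3*2+0+8=14
col: 6 vs 14

buggy=6 correct=14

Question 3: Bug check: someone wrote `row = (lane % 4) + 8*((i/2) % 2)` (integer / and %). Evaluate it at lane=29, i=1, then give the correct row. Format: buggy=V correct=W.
buggy=1 correct=7

`(lane % 4) + 8*((i/2) % 2)`[29,1]⇒1
lane 29⇒29/4=7, 29 mod 4=1
i=1  r:7+0⇒7  c:2·1+1+0⇒3
row: 1 vs 7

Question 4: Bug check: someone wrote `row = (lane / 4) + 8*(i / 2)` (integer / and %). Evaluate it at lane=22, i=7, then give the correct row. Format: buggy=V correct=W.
`(lane / 4) + 8*(i / 2)`[22,7]⇒29
lane 22: gr=5 (22/4), th=2 (22%4)
i=7: r=5+8=13, c=2*2+1+8=13
row: 29 vs 13

buggy=29 correct=13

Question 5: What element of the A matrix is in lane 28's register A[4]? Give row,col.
L=28->gid=28>>2=7, tid=28&3=0
[4]->row 7+0=7  col 0·2+0+8=8

7,8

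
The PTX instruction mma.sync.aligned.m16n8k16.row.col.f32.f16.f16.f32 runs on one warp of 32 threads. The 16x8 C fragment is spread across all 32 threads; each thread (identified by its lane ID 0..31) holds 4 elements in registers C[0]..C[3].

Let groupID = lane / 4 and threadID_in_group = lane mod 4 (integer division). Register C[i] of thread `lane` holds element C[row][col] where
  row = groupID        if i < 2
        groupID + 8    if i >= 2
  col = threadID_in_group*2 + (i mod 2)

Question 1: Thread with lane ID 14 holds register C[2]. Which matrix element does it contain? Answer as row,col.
14: gid=3,tid=2
[2] (3+8,2*2+0) = (11,4)

11,4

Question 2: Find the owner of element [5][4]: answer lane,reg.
22,0

r:5=>grp=5,rB=0  c:4=>tig=2,lo=0
L=5*4+2=22  i=0*2+0=0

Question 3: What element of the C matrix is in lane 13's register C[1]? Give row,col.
lane 13=>13/4=3, 13 mod 4=1
i=1  r:3+0=>3  c:2·1+1=>3

3,3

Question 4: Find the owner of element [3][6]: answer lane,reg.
r=3⇒gr=3,Rb=0  c=6⇒th=3,odd=0
L=3*4+3=15  i=0*2+0=0

15,0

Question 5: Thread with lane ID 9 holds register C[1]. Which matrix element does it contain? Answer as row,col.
9: g=2,t=1
[1] (2+0,1*2+1) = (2,3)

2,3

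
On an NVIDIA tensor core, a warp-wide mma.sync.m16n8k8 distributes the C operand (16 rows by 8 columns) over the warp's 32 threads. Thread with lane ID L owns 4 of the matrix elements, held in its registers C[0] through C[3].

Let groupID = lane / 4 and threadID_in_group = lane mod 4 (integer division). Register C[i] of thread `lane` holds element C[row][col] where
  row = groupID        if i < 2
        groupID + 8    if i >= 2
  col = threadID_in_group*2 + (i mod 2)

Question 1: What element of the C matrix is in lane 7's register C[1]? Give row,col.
1,7

lane 7: grp=1 (7/4), tig=3 (7%4)
i=1: r=1+0=1, c=3*2+1=7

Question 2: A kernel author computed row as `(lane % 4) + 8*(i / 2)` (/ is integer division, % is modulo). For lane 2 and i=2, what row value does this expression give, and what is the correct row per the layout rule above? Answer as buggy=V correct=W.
buggy=10 correct=8

`(lane % 4) + 8*(i / 2)`[2,2]->10
2: g=0,t=2
[2] (0+8,2*2+0) = (8,4)
row: 10 vs 8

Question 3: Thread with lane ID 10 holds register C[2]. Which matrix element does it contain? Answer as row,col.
L=10→G=10>>2=2, T=10&3=2
[2]→row 2+8=10  col 2·2+0=4

10,4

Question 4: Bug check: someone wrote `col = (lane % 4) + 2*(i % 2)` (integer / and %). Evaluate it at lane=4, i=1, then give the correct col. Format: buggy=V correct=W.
`(lane % 4) + 2*(i % 2)`[4,1]->2
L=4->g=4>>2=1, t=4&3=0
[1]->row 1+0=1  col 0·2+1=1
col: 2 vs 1

buggy=2 correct=1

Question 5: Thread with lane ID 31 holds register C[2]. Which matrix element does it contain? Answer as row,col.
31: gid=7,tid=3
[2] (7+8,3*2+0) = (15,6)

15,6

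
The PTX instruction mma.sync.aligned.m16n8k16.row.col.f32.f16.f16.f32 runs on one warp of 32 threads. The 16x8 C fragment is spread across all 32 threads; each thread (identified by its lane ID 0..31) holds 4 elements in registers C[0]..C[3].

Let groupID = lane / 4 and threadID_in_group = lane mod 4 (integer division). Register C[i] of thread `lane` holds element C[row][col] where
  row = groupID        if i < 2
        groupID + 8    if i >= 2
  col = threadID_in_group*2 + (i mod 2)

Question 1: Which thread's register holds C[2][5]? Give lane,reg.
10,1

r=2→G=2,rhi=0  c=5→T=2,p=1
L=2*4+2=10  i=0*2+1=1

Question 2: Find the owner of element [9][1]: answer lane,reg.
4,3

r: 9->gid=1,r8=1  c: 1->tid=0,i&1=1
L=1*4+0=4  i=1*2+1=3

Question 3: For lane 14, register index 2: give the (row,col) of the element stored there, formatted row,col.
11,4

L=14→G=14>>2=3, T=14&3=2
[2]→row 3+8=11  col 2·2+0=4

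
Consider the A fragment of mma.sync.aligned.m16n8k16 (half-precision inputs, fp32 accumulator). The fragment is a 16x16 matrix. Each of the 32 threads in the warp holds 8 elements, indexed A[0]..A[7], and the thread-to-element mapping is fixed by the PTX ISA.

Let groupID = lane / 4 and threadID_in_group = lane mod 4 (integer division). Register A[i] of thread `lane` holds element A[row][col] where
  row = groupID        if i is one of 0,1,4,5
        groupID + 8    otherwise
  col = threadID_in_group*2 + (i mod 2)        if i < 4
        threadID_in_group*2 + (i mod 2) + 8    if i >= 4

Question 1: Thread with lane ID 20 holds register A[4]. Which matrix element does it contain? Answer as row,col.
lane 20: G=5 (20/4), T=0 (20%4)
i=4: r=5+0=5, c=0*2+0+8=8

5,8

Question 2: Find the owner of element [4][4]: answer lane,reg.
r=4->g=4,rb=0  c=4->cb=0,t=2,b0=0
L=4*4+2=18  i=0*4+0*2+0=0

18,0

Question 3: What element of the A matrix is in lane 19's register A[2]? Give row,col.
12,6

19: grp=4,tig=3
[2] (4+8,3*2+0+0) = (12,6)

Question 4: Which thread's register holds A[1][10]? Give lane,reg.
r: 1->gid=1,r8=0  c: 10->c8=1,tid=1,i&1=0
L=1*4+1=5  i=1*4+0*2+0=4

5,4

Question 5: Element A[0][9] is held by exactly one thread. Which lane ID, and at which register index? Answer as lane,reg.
r:0=>grp=0,rB=0  c:9=>cB=1,tig=0,lo=1
L=0*4+0=0  i=1*4+0*2+1=5

0,5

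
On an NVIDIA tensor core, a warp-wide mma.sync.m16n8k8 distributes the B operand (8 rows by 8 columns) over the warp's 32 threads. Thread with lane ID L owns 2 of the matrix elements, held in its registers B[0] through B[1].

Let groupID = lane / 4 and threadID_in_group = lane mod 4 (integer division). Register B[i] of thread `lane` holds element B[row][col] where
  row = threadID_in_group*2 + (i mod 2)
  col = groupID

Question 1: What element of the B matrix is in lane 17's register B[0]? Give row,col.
17: gid=4,tid=1
[0] (1*2+0,4) = (2,4)

2,4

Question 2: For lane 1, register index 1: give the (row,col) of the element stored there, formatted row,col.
3,0

lane 1=>1/4=0, 1 mod 4=1
i=1  r:2·1+1=>3  c:0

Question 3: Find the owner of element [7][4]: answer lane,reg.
19,1

c=4->g=4  r=7->t=3,b0=1
L=4*4+3=19  i=1=1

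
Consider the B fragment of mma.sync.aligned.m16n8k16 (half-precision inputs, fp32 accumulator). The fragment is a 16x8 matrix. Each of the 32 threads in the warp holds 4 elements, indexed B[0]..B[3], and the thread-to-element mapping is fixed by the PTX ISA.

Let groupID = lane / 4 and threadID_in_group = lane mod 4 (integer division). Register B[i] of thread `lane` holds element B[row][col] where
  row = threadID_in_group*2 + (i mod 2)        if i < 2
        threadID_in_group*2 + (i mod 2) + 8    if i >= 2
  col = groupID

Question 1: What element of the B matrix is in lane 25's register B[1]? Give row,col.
3,6

L=25=>grp=25>>2=6, tig=25&3=1
[1]=>row 1·2+1+0=3  col grp=6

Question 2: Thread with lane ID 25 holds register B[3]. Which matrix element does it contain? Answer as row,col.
lane 25→25/4=6, 25 mod 4=1
i=3  r:2·1+1+8→11  c:6

11,6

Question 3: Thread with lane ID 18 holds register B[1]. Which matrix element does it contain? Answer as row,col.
5,4

L=18->g=18>>2=4, t=18&3=2
[1]->row 2·2+1+0=5  col g=4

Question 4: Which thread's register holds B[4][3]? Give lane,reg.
14,0

c:3=>grp=3  r:4=>rB=0,tig=2,lo=0
L=3*4+2=14  i=0*2+0=0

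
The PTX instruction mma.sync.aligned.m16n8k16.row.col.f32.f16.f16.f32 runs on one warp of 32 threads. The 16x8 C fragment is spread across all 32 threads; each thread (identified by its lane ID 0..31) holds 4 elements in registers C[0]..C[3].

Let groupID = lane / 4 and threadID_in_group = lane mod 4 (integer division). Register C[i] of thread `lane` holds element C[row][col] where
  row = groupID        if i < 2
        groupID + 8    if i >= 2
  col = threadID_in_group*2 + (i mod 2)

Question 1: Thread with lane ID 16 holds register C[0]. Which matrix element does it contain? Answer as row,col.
4,0

16: G=4,T=0
[0] (4+0,0*2+0) = (4,0)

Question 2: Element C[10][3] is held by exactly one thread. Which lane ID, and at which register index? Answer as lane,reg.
r=10->g=2,rb=1  c=3->t=1,b0=1
L=2*4+1=9  i=1*2+1=3

9,3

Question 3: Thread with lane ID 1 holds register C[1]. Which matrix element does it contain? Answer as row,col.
lane 1: G=0 (1/4), T=1 (1%4)
i=1: r=0+0=0, c=1*2+1=3

0,3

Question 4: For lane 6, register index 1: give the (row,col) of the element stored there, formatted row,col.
1,5

lane 6=>6/4=1, 6 mod 4=2
i=1  r:1+0=>1  c:2·2+1=>5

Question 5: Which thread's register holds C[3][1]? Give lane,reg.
12,1

r=3⇒gr=3,Rb=0  c=1⇒th=0,odd=1
L=3*4+0=12  i=0*2+1=1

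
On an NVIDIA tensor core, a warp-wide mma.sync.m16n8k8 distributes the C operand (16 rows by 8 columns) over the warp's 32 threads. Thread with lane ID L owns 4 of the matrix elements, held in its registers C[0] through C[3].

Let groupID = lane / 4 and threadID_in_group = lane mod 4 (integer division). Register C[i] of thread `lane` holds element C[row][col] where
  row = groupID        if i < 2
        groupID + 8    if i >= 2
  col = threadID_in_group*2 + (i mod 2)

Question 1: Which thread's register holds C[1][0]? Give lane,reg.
r: 1->gid=1,r8=0  c: 0->tid=0,i&1=0
L=1*4+0=4  i=0*2+0=0

4,0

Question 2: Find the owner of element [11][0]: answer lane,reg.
12,2

r=11⇒gr=3,Rb=1  c=0⇒th=0,odd=0
L=3*4+0=12  i=1*2+0=2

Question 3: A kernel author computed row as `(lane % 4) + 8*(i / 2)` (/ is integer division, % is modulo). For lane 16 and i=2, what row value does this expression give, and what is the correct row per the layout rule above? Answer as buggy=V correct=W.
buggy=8 correct=12

`(lane % 4) + 8*(i / 2)`[16,2]->8
L=16->g=16>>2=4, t=16&3=0
[2]->row 4+8=12  col 0·2+0=0
row: 8 vs 12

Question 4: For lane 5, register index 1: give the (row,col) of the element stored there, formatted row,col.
lane 5→5/4=1, 5 mod 4=1
i=1  r:1+0→1  c:2·1+1→3

1,3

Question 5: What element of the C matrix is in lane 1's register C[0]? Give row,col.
L=1->gid=1>>2=0, tid=1&3=1
[0]->row 0+0=0  col 1·2+0=2

0,2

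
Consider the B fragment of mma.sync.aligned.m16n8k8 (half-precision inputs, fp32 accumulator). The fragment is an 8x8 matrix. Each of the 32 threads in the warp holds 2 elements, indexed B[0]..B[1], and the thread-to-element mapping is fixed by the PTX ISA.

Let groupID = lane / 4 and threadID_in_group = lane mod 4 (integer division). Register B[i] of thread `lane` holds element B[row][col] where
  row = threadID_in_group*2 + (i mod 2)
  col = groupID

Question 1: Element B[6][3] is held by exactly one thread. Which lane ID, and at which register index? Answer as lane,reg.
15,0

c=3->g=3  r=6->t=3,b0=0
L=3*4+3=15  i=0=0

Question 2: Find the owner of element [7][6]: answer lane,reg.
27,1

c=6→G=6  r=7→T=3,p=1
L=6*4+3=27  i=1=1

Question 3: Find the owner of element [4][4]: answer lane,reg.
c:4=>grp=4  r:4=>tig=2,lo=0
L=4*4+2=18  i=0=0

18,0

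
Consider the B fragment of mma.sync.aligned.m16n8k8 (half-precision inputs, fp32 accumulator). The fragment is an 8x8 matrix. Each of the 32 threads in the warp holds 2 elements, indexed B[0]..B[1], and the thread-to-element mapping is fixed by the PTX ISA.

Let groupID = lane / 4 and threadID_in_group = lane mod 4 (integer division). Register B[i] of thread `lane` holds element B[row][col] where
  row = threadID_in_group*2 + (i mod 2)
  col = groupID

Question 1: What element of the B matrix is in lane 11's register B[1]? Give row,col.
7,2

lane 11: gid=2 (11/4), tid=3 (11%4)
i=1: r=3*2+1=7, c=gid=2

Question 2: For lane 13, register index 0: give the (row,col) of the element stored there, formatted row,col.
2,3

L=13⇒gr=13>>2=3, th=13&3=1
[0]⇒row 1·2+0=2  col gr=3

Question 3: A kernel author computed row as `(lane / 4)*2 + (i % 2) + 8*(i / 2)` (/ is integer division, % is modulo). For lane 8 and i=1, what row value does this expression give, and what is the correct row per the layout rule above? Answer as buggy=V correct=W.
buggy=5 correct=1

`(lane / 4)*2 + (i % 2) + 8*(i / 2)`[8,1]->5
lane 8->8/4=2, 8 mod 4=0
i=1  r:2·0+1->1  c:2
row: 5 vs 1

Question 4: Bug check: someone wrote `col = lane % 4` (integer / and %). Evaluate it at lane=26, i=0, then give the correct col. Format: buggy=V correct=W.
buggy=2 correct=6

`lane % 4`[26,0]=>2
lane 26: grp=6 (26/4), tig=2 (26%4)
i=0: r=2*2+0=4, c=grp=6
col: 2 vs 6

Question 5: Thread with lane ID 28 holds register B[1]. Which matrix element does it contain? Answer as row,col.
1,7

L=28⇒gr=28>>2=7, th=28&3=0
[1]⇒row 0·2+1=1  col gr=7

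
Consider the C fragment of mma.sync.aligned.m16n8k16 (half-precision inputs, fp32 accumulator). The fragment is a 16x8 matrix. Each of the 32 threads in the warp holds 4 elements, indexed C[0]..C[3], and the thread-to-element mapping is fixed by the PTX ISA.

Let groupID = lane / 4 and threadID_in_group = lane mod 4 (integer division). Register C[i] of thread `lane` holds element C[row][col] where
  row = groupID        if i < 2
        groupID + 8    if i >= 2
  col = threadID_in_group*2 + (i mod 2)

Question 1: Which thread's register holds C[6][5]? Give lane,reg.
26,1

r:6=>grp=6,rB=0  c:5=>tig=2,lo=1
L=6*4+2=26  i=0*2+1=1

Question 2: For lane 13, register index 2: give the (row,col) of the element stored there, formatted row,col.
13: grp=3,tig=1
[2] (3+8,1*2+0) = (11,2)

11,2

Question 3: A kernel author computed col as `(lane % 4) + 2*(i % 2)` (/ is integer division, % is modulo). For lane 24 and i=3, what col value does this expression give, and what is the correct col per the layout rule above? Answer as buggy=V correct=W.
buggy=2 correct=1

`(lane % 4) + 2*(i % 2)`[24,3]→2
lane 24: G=6 (24/4), T=0 (24%4)
i=3: r=6+8=14, c=0*2+1=1
col: 2 vs 1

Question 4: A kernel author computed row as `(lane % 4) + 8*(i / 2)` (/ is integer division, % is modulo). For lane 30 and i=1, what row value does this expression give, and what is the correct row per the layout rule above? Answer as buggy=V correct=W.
`(lane % 4) + 8*(i / 2)`[30,1]→2
lane 30: G=7 (30/4), T=2 (30%4)
i=1: r=7+0=7, c=2*2+1=5
row: 2 vs 7

buggy=2 correct=7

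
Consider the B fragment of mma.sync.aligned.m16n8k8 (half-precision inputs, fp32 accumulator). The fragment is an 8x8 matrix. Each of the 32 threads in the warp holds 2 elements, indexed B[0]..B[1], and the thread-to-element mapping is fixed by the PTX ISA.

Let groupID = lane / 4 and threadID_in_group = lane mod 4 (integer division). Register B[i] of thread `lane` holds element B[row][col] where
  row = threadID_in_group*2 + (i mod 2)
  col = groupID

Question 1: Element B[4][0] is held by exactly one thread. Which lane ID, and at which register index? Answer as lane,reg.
c=0→G=0  r=4→T=2,p=0
L=0*4+2=2  i=0=0

2,0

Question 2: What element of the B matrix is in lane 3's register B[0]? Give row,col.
6,0

lane 3->3/4=0, 3 mod 4=3
i=0  r:2·3+0->6  c:0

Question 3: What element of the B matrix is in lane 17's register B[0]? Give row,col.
2,4

lane 17=>17/4=4, 17 mod 4=1
i=0  r:2·1+0=>2  c:4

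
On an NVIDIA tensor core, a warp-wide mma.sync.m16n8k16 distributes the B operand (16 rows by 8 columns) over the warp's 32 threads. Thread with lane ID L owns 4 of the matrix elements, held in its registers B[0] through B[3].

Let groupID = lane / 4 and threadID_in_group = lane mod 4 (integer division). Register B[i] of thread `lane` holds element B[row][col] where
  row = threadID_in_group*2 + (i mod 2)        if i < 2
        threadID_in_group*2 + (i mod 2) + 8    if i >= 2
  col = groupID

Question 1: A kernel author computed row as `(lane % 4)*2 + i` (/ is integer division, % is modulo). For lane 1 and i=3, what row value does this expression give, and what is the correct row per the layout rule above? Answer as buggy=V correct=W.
`(lane % 4)*2 + i`[1,3]->5
1: g=0,t=1
[3] (1*2+1+8,0) = (11,0)
row: 5 vs 11

buggy=5 correct=11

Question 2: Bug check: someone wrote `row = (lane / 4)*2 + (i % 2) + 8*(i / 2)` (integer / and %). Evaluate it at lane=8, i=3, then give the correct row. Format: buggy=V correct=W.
`(lane / 4)*2 + (i % 2) + 8*(i / 2)`[8,3]->13
8: g=2,t=0
[3] (0*2+1+8,2) = (9,2)
row: 13 vs 9

buggy=13 correct=9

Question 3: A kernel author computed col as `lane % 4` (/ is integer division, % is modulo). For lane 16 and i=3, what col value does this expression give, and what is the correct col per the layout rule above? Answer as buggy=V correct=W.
buggy=0 correct=4

`lane % 4`[16,3]⇒0
lane 16⇒16/4=4, 16 mod 4=0
i=3  r:2·0+1+8⇒9  c:4
col: 0 vs 4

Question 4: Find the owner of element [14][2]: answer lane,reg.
11,2

c=2→G=2  r=14→rhi=1,T=3,p=0
L=2*4+3=11  i=1*2+0=2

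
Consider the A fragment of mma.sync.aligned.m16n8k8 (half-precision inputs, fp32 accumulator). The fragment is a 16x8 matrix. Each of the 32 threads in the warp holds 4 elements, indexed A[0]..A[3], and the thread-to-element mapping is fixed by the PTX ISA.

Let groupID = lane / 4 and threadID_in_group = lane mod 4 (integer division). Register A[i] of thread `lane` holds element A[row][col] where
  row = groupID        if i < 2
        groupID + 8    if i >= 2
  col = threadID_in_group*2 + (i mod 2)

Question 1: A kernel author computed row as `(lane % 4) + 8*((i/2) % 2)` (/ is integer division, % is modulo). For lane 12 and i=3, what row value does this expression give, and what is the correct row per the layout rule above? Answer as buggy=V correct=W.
`(lane % 4) + 8*((i/2) % 2)`[12,3]->8
12: gid=3,tid=0
[3] (3+8,0*2+1) = (11,1)
row: 8 vs 11

buggy=8 correct=11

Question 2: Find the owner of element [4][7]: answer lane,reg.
19,1

r=4⇒gr=4,Rb=0  c=7⇒th=3,odd=1
L=4*4+3=19  i=0*2+1=1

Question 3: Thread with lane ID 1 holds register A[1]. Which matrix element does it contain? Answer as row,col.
lane 1->1/4=0, 1 mod 4=1
i=1  r:0+0->0  c:2·1+1->3

0,3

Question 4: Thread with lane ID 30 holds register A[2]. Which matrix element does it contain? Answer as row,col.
15,4

L=30⇒gr=30>>2=7, th=30&3=2
[2]⇒row 7+8=15  col 2·2+0=4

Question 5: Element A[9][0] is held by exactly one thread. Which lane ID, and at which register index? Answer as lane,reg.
r=9⇒gr=1,Rb=1  c=0⇒th=0,odd=0
L=1*4+0=4  i=1*2+0=2

4,2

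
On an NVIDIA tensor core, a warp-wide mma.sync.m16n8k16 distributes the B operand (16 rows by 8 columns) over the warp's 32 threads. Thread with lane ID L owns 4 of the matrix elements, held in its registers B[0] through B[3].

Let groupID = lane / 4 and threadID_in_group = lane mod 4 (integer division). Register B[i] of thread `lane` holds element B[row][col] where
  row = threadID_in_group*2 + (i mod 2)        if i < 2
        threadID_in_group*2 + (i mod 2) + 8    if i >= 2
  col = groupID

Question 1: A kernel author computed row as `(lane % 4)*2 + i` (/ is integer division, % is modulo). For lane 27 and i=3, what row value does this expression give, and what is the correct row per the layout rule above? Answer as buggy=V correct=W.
buggy=9 correct=15

`(lane % 4)*2 + i`[27,3]->9
lane 27: g=6 (27/4), t=3 (27%4)
i=3: r=3*2+1+8=15, c=g=6
row: 9 vs 15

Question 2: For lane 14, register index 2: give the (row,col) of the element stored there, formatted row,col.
12,3

lane 14: gid=3 (14/4), tid=2 (14%4)
i=2: r=2*2+0+8=12, c=gid=3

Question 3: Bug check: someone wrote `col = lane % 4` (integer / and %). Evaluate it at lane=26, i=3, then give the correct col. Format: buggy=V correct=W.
buggy=2 correct=6

`lane % 4`[26,3]=>2
lane 26=>26/4=6, 26 mod 4=2
i=3  r:2·2+1+8=>13  c:6
col: 2 vs 6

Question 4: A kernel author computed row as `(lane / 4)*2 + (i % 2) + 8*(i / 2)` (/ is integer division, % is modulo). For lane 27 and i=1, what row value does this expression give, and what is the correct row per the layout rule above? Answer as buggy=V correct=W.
`(lane / 4)*2 + (i % 2) + 8*(i / 2)`[27,1]⇒13
lane 27⇒27/4=6, 27 mod 4=3
i=1  r:2·3+1+0⇒7  c:6
row: 13 vs 7

buggy=13 correct=7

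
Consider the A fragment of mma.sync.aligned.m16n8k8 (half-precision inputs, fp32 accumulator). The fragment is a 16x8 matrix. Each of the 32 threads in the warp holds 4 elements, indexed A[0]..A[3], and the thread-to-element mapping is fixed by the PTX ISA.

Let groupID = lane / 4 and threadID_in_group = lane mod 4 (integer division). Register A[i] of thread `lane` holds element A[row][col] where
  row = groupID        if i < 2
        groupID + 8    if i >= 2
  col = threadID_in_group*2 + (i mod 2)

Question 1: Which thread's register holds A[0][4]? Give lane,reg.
2,0

r: 0->gid=0,r8=0  c: 4->tid=2,i&1=0
L=0*4+2=2  i=0*2+0=0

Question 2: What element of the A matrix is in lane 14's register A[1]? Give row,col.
3,5

lane 14->14/4=3, 14 mod 4=2
i=1  r:3+0->3  c:2·2+1->5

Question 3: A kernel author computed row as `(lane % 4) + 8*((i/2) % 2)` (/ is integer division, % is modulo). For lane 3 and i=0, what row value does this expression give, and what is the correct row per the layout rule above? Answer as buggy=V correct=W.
`(lane % 4) + 8*((i/2) % 2)`[3,0]->3
3: gid=0,tid=3
[0] (0+0,3*2+0) = (0,6)
row: 3 vs 0

buggy=3 correct=0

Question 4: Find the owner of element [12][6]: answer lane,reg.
19,2

r=12→G=4,rhi=1  c=6→T=3,p=0
L=4*4+3=19  i=1*2+0=2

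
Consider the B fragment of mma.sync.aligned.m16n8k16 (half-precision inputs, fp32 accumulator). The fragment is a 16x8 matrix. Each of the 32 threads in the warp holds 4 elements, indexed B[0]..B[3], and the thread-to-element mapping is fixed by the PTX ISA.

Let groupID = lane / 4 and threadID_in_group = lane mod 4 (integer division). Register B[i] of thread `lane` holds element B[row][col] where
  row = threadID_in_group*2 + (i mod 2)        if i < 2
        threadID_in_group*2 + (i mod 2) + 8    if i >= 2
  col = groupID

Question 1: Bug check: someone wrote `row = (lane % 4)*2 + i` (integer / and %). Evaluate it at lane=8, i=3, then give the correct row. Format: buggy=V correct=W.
buggy=3 correct=9

`(lane % 4)*2 + i`[8,3]→3
8: G=2,T=0
[3] (0*2+1+8,2) = (9,2)
row: 3 vs 9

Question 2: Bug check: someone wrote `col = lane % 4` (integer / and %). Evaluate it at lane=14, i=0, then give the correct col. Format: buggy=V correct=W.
buggy=2 correct=3

`lane % 4`[14,0]->2
lane 14->14/4=3, 14 mod 4=2
i=0  r:2·2+0+0->4  c:3
col: 2 vs 3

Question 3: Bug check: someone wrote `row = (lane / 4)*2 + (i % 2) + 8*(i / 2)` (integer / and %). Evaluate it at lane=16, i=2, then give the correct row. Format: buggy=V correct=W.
`(lane / 4)*2 + (i % 2) + 8*(i / 2)`[16,2]→16
lane 16→16/4=4, 16 mod 4=0
i=2  r:2·0+0+8→8  c:4
row: 16 vs 8

buggy=16 correct=8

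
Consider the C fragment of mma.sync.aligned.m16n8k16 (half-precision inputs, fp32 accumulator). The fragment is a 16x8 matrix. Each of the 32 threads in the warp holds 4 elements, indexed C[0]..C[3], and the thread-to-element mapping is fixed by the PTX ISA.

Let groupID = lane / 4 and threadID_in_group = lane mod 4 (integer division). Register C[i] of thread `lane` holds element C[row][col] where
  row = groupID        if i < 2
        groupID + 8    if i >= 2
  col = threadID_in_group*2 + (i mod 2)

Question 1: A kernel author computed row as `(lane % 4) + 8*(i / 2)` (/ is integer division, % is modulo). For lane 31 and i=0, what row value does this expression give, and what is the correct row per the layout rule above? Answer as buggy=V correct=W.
`(lane % 4) + 8*(i / 2)`[31,0]->3
L=31->g=31>>2=7, t=31&3=3
[0]->row 7+0=7  col 3·2+0=6
row: 3 vs 7

buggy=3 correct=7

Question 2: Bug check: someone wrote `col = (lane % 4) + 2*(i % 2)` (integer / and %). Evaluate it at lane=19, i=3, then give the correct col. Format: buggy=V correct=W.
buggy=5 correct=7

`(lane % 4) + 2*(i % 2)`[19,3]⇒5
lane 19: gr=4 (19/4), th=3 (19%4)
i=3: r=4+8=12, c=3*2+1=7
col: 5 vs 7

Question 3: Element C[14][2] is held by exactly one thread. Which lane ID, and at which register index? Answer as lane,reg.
25,2

r=14→G=6,rhi=1  c=2→T=1,p=0
L=6*4+1=25  i=1*2+0=2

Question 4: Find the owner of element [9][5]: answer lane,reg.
r=9->g=1,rb=1  c=5->t=2,b0=1
L=1*4+2=6  i=1*2+1=3

6,3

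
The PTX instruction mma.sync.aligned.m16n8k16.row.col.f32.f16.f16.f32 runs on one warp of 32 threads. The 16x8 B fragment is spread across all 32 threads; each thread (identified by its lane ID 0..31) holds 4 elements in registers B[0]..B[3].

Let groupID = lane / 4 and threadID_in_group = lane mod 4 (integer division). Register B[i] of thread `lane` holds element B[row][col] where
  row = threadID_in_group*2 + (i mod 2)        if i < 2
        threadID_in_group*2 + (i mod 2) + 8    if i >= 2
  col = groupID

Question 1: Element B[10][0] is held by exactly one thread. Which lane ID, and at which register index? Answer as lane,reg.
1,2

c: 0->gid=0  r: 10->r8=1,tid=1,i&1=0
L=0*4+1=1  i=1*2+0=2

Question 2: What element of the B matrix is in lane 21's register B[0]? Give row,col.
2,5

lane 21=>21/4=5, 21 mod 4=1
i=0  r:2·1+0+0=>2  c:5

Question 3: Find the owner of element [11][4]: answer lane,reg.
17,3

c=4->g=4  r=11->rb=1,t=1,b0=1
L=4*4+1=17  i=1*2+1=3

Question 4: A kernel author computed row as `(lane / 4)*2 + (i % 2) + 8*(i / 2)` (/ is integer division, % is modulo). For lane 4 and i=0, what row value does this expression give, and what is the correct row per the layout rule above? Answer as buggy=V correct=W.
buggy=2 correct=0

`(lane / 4)*2 + (i % 2) + 8*(i / 2)`[4,0]=>2
lane 4: grp=1 (4/4), tig=0 (4%4)
i=0: r=0*2+0+0=0, c=grp=1
row: 2 vs 0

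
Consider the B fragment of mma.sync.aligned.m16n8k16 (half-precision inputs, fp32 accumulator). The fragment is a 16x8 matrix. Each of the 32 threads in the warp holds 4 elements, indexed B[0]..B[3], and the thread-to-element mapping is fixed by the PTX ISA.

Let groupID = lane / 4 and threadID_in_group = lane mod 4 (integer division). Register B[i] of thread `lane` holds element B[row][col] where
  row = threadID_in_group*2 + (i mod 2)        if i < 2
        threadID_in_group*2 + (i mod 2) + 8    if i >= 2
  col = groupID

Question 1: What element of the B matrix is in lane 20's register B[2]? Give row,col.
8,5

L=20->gid=20>>2=5, tid=20&3=0
[2]->row 0·2+0+8=8  col gid=5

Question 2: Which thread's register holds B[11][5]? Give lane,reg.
c=5->g=5  r=11->rb=1,t=1,b0=1
L=5*4+1=21  i=1*2+1=3

21,3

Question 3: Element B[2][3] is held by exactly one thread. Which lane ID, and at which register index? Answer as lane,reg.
13,0

c: 3->gid=3  r: 2->r8=0,tid=1,i&1=0
L=3*4+1=13  i=0*2+0=0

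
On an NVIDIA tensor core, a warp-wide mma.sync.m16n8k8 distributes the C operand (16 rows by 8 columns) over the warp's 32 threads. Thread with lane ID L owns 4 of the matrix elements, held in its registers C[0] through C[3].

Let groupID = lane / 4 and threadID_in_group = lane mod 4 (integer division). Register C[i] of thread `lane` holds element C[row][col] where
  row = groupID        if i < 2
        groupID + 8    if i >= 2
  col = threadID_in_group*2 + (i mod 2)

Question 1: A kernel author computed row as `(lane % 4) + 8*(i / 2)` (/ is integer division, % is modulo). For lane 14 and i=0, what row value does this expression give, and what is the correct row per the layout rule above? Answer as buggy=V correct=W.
buggy=2 correct=3

`(lane % 4) + 8*(i / 2)`[14,0]⇒2
lane 14: gr=3 (14/4), th=2 (14%4)
i=0: r=3+0=3, c=2*2+0=4
row: 2 vs 3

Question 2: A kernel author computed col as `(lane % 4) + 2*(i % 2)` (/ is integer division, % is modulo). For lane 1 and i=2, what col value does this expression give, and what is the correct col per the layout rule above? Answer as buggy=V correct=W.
buggy=1 correct=2

`(lane % 4) + 2*(i % 2)`[1,2]->1
lane 1->1/4=0, 1 mod 4=1
i=2  r:0+8->8  c:2·1+0->2
col: 1 vs 2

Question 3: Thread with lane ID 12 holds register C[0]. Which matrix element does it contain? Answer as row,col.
lane 12=>12/4=3, 12 mod 4=0
i=0  r:3+0=>3  c:2·0+0=>0

3,0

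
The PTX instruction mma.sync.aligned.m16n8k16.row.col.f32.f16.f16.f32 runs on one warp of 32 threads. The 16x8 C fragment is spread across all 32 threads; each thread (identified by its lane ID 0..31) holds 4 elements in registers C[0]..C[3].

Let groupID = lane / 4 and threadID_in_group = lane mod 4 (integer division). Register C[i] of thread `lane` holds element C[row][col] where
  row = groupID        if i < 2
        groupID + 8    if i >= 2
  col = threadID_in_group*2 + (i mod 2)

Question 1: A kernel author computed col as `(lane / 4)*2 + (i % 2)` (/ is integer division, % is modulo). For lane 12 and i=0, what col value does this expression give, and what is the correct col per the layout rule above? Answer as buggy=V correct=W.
buggy=6 correct=0

`(lane / 4)*2 + (i % 2)`[12,0]=>6
lane 12: grp=3 (12/4), tig=0 (12%4)
i=0: r=3+0=3, c=0*2+0=0
col: 6 vs 0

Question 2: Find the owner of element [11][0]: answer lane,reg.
r:11=>grp=3,rB=1  c:0=>tig=0,lo=0
L=3*4+0=12  i=1*2+0=2

12,2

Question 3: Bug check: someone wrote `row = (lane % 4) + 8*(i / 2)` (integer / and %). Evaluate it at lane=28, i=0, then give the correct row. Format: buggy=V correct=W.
`(lane % 4) + 8*(i / 2)`[28,0]→0
L=28→G=28>>2=7, T=28&3=0
[0]→row 7+0=7  col 0·2+0=0
row: 0 vs 7

buggy=0 correct=7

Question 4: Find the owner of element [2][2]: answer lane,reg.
r:2=>grp=2,rB=0  c:2=>tig=1,lo=0
L=2*4+1=9  i=0*2+0=0

9,0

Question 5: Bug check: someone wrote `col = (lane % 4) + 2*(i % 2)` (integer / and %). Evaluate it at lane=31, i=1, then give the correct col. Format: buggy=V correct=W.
buggy=5 correct=7

`(lane % 4) + 2*(i % 2)`[31,1]->5
lane 31->31/4=7, 31 mod 4=3
i=1  r:7+0->7  c:2·3+1->7
col: 5 vs 7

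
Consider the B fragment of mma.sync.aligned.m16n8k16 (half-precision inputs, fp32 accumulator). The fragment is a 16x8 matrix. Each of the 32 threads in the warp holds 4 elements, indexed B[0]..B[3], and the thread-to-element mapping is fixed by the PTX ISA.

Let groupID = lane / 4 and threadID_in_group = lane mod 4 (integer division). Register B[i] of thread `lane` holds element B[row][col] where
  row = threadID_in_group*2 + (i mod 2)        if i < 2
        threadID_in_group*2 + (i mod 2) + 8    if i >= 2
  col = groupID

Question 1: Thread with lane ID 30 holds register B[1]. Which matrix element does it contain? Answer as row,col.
30: grp=7,tig=2
[1] (2*2+1+0,7) = (5,7)

5,7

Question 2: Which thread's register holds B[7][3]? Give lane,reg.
c=3→G=3  r=7→rhi=0,T=3,p=1
L=3*4+3=15  i=0*2+1=1

15,1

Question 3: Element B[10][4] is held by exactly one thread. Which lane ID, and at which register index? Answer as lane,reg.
c=4⇒gr=4  r=10⇒Rb=1,th=1,odd=0
L=4*4+1=17  i=1*2+0=2

17,2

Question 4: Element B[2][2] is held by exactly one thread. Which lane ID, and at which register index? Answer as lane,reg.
9,0

c=2⇒gr=2  r=2⇒Rb=0,th=1,odd=0
L=2*4+1=9  i=0*2+0=0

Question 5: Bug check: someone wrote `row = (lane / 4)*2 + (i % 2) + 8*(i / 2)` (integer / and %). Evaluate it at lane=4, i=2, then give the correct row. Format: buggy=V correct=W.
buggy=10 correct=8

`(lane / 4)*2 + (i % 2) + 8*(i / 2)`[4,2]→10
lane 4→4/4=1, 4 mod 4=0
i=2  r:2·0+0+8→8  c:1
row: 10 vs 8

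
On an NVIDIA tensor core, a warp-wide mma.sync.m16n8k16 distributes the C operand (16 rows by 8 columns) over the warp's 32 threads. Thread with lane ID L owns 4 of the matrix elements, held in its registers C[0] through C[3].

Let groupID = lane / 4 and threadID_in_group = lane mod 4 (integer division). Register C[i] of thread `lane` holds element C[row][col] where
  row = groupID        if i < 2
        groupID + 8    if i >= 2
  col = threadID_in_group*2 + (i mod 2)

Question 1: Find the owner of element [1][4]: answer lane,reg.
r:1=>grp=1,rB=0  c:4=>tig=2,lo=0
L=1*4+2=6  i=0*2+0=0

6,0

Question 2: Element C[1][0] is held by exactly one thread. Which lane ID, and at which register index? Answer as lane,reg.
r:1=>grp=1,rB=0  c:0=>tig=0,lo=0
L=1*4+0=4  i=0*2+0=0

4,0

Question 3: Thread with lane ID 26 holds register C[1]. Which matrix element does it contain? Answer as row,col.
L=26→G=26>>2=6, T=26&3=2
[1]→row 6+0=6  col 2·2+1=5

6,5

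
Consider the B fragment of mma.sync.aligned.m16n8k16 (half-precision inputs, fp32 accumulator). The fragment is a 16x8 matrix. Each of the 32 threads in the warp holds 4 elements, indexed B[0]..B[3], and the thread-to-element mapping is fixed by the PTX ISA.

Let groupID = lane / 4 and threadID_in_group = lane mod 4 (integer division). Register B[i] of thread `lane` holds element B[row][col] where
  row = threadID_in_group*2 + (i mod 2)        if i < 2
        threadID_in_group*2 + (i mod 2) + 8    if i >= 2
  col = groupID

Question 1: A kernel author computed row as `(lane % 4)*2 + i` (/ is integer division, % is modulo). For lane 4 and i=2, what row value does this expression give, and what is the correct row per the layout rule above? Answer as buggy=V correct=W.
buggy=2 correct=8

`(lane % 4)*2 + i`[4,2]->2
4: g=1,t=0
[2] (0*2+0+8,1) = (8,1)
row: 2 vs 8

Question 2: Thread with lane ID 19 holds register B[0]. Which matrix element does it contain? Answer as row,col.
6,4

lane 19=>19/4=4, 19 mod 4=3
i=0  r:2·3+0+0=>6  c:4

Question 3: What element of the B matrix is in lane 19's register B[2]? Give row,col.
14,4

lane 19: gid=4 (19/4), tid=3 (19%4)
i=2: r=3*2+0+8=14, c=gid=4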